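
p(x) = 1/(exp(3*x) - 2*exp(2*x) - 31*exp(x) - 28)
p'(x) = (-3*exp(3*x) + 4*exp(2*x) + 31*exp(x))/(exp(3*x) - 2*exp(2*x) - 31*exp(x) - 28)^2 = (-3*exp(2*x) + 4*exp(x) + 31)*exp(x)/(-exp(3*x) + 2*exp(2*x) + 31*exp(x) + 28)^2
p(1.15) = -0.01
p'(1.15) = 0.00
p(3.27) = 0.00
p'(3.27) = -0.00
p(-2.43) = -0.03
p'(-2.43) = 0.00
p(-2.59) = -0.03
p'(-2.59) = 0.00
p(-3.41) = -0.03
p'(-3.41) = 0.00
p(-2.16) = -0.03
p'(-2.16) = 0.00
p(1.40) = -0.01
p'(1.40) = -0.00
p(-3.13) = -0.03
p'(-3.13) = 0.00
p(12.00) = 0.00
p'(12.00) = 0.00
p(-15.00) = -0.04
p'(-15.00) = 0.00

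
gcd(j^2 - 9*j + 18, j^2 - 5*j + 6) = j - 3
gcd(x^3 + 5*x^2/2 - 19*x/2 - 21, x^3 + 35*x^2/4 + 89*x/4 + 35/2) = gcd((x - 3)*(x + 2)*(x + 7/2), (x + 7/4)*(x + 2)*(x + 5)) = x + 2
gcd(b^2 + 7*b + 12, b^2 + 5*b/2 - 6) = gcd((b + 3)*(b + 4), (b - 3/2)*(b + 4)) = b + 4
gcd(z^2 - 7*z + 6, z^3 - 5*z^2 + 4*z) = z - 1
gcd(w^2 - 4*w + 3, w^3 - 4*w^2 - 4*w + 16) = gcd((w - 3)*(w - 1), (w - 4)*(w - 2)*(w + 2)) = 1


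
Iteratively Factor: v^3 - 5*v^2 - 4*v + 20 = (v + 2)*(v^2 - 7*v + 10) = (v - 2)*(v + 2)*(v - 5)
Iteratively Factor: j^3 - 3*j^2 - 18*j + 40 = (j + 4)*(j^2 - 7*j + 10) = (j - 2)*(j + 4)*(j - 5)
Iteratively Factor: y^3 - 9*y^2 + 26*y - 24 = (y - 2)*(y^2 - 7*y + 12) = (y - 4)*(y - 2)*(y - 3)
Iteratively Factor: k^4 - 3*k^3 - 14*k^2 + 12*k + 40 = (k + 2)*(k^3 - 5*k^2 - 4*k + 20) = (k + 2)^2*(k^2 - 7*k + 10) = (k - 2)*(k + 2)^2*(k - 5)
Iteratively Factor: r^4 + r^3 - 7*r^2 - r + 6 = (r + 1)*(r^3 - 7*r + 6) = (r - 1)*(r + 1)*(r^2 + r - 6) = (r - 1)*(r + 1)*(r + 3)*(r - 2)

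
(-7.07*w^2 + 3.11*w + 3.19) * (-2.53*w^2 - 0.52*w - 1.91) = 17.8871*w^4 - 4.1919*w^3 + 3.8158*w^2 - 7.5989*w - 6.0929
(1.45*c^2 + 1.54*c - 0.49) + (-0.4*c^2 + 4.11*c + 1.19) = 1.05*c^2 + 5.65*c + 0.7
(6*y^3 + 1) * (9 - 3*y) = -18*y^4 + 54*y^3 - 3*y + 9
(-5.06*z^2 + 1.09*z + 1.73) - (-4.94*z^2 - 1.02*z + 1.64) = -0.119999999999999*z^2 + 2.11*z + 0.0900000000000001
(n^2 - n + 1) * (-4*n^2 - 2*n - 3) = -4*n^4 + 2*n^3 - 5*n^2 + n - 3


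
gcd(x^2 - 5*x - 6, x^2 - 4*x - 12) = x - 6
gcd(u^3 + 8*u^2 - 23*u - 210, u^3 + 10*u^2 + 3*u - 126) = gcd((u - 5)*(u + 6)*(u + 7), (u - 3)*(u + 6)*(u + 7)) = u^2 + 13*u + 42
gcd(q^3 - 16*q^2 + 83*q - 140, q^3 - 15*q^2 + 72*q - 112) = q^2 - 11*q + 28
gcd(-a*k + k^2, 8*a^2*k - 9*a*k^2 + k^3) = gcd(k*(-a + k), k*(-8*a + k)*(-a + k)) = a*k - k^2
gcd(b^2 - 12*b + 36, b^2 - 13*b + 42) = b - 6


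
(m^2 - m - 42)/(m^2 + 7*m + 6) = (m - 7)/(m + 1)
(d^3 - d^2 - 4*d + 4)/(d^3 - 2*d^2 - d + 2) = (d + 2)/(d + 1)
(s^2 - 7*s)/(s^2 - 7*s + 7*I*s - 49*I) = s/(s + 7*I)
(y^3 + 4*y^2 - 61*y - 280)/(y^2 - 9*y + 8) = (y^2 + 12*y + 35)/(y - 1)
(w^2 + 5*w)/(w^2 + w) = (w + 5)/(w + 1)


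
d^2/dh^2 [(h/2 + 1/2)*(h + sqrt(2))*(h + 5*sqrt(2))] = 3*h + 1 + 6*sqrt(2)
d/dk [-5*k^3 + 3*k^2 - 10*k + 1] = -15*k^2 + 6*k - 10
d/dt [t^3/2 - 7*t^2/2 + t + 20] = 3*t^2/2 - 7*t + 1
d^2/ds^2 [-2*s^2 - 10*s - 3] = -4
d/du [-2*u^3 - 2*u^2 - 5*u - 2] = -6*u^2 - 4*u - 5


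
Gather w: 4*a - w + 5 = 4*a - w + 5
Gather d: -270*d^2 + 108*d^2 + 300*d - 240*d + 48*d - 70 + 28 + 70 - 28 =-162*d^2 + 108*d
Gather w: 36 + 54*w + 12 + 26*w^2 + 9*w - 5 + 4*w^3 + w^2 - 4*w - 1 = 4*w^3 + 27*w^2 + 59*w + 42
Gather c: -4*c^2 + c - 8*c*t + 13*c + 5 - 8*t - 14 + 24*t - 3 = -4*c^2 + c*(14 - 8*t) + 16*t - 12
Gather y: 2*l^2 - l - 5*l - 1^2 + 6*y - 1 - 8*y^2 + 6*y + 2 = 2*l^2 - 6*l - 8*y^2 + 12*y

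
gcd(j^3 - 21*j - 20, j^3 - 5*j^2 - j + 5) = j^2 - 4*j - 5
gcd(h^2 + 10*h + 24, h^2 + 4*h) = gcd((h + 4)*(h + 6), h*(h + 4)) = h + 4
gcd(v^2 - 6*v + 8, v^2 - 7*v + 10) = v - 2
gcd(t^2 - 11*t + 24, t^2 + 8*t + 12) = 1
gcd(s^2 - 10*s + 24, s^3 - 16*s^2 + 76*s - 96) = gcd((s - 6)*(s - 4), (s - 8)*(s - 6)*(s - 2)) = s - 6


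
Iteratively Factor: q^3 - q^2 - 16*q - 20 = (q - 5)*(q^2 + 4*q + 4) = (q - 5)*(q + 2)*(q + 2)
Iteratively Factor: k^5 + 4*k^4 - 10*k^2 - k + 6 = (k + 3)*(k^4 + k^3 - 3*k^2 - k + 2) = (k + 1)*(k + 3)*(k^3 - 3*k + 2) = (k - 1)*(k + 1)*(k + 3)*(k^2 + k - 2) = (k - 1)*(k + 1)*(k + 2)*(k + 3)*(k - 1)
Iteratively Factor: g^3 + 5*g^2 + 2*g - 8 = (g + 4)*(g^2 + g - 2) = (g + 2)*(g + 4)*(g - 1)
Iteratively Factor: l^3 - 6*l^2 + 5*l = (l)*(l^2 - 6*l + 5) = l*(l - 5)*(l - 1)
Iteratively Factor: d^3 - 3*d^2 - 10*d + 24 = (d - 2)*(d^2 - d - 12) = (d - 4)*(d - 2)*(d + 3)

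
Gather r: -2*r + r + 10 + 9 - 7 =12 - r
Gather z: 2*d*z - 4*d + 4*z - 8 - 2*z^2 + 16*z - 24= -4*d - 2*z^2 + z*(2*d + 20) - 32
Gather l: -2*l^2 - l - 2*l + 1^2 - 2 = -2*l^2 - 3*l - 1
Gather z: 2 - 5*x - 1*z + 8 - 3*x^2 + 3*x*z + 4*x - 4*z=-3*x^2 - x + z*(3*x - 5) + 10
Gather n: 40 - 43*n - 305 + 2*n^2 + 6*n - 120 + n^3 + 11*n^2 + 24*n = n^3 + 13*n^2 - 13*n - 385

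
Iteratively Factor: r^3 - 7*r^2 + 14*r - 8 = (r - 4)*(r^2 - 3*r + 2) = (r - 4)*(r - 2)*(r - 1)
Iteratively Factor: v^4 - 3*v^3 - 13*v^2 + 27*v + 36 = (v - 3)*(v^3 - 13*v - 12) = (v - 3)*(v + 1)*(v^2 - v - 12) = (v - 3)*(v + 1)*(v + 3)*(v - 4)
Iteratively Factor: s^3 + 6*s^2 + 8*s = (s + 4)*(s^2 + 2*s) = s*(s + 4)*(s + 2)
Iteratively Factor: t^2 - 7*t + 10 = (t - 2)*(t - 5)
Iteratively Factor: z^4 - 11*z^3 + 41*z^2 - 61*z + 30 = (z - 5)*(z^3 - 6*z^2 + 11*z - 6) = (z - 5)*(z - 1)*(z^2 - 5*z + 6) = (z - 5)*(z - 2)*(z - 1)*(z - 3)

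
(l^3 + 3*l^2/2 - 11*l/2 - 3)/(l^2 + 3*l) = l - 3/2 - 1/l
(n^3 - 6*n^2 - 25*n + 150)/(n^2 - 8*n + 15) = (n^2 - n - 30)/(n - 3)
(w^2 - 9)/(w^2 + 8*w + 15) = (w - 3)/(w + 5)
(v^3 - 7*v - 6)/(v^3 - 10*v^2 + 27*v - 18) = (v^2 + 3*v + 2)/(v^2 - 7*v + 6)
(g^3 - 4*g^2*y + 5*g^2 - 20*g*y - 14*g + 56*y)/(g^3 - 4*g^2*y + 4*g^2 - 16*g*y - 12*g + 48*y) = (g + 7)/(g + 6)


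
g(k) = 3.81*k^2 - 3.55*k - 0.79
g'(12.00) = 87.89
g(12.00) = 505.25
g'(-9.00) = -72.13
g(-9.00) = 339.77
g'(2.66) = 16.72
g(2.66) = 16.73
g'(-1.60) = -15.74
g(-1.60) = 14.64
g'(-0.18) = -4.92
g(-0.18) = -0.03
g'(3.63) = 24.11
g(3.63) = 36.53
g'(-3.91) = -33.34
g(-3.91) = 71.34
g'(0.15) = -2.41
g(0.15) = -1.24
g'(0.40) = -0.50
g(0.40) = -1.60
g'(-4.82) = -40.28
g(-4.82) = 104.84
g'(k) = 7.62*k - 3.55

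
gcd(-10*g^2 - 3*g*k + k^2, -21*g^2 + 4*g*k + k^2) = 1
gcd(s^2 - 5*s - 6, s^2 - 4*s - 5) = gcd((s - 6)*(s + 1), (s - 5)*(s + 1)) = s + 1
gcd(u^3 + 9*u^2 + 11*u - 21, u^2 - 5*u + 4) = u - 1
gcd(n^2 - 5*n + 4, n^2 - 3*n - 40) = 1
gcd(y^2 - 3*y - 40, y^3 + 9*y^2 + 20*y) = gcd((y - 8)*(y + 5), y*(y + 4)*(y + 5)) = y + 5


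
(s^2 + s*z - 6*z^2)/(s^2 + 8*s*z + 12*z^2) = (s^2 + s*z - 6*z^2)/(s^2 + 8*s*z + 12*z^2)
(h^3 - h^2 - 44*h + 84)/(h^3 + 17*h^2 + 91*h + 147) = (h^2 - 8*h + 12)/(h^2 + 10*h + 21)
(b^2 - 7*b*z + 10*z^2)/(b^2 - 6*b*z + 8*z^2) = (-b + 5*z)/(-b + 4*z)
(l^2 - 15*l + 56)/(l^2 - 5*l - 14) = (l - 8)/(l + 2)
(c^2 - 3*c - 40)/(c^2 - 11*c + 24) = (c + 5)/(c - 3)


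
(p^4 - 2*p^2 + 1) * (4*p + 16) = 4*p^5 + 16*p^4 - 8*p^3 - 32*p^2 + 4*p + 16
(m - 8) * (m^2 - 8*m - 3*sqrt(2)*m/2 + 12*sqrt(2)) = m^3 - 16*m^2 - 3*sqrt(2)*m^2/2 + 24*sqrt(2)*m + 64*m - 96*sqrt(2)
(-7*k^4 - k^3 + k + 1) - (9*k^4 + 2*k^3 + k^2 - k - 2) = -16*k^4 - 3*k^3 - k^2 + 2*k + 3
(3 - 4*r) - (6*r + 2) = 1 - 10*r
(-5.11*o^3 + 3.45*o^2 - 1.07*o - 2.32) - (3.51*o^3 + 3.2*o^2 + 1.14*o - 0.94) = -8.62*o^3 + 0.25*o^2 - 2.21*o - 1.38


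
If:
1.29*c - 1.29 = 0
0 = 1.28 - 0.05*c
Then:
No Solution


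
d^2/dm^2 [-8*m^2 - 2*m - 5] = -16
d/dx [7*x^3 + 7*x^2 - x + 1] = 21*x^2 + 14*x - 1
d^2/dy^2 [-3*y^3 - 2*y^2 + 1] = -18*y - 4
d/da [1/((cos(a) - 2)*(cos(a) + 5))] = (2*cos(a) + 3)*sin(a)/((cos(a) - 2)^2*(cos(a) + 5)^2)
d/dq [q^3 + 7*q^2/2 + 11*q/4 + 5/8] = 3*q^2 + 7*q + 11/4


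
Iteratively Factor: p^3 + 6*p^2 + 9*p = (p + 3)*(p^2 + 3*p) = p*(p + 3)*(p + 3)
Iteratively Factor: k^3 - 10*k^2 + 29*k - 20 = (k - 1)*(k^2 - 9*k + 20) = (k - 5)*(k - 1)*(k - 4)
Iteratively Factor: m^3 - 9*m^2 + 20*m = (m - 5)*(m^2 - 4*m) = (m - 5)*(m - 4)*(m)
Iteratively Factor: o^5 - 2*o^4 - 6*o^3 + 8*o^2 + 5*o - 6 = (o - 1)*(o^4 - o^3 - 7*o^2 + o + 6) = (o - 3)*(o - 1)*(o^3 + 2*o^2 - o - 2) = (o - 3)*(o - 1)^2*(o^2 + 3*o + 2) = (o - 3)*(o - 1)^2*(o + 2)*(o + 1)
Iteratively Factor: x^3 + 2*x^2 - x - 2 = (x - 1)*(x^2 + 3*x + 2) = (x - 1)*(x + 2)*(x + 1)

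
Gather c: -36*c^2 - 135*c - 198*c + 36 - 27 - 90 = -36*c^2 - 333*c - 81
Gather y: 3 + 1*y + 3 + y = 2*y + 6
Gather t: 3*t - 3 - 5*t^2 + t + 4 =-5*t^2 + 4*t + 1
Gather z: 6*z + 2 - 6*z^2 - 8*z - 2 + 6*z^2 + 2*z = 0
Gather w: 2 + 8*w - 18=8*w - 16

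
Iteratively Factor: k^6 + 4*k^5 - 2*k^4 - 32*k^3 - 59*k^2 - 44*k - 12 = (k + 2)*(k^5 + 2*k^4 - 6*k^3 - 20*k^2 - 19*k - 6) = (k + 2)^2*(k^4 - 6*k^2 - 8*k - 3) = (k + 1)*(k + 2)^2*(k^3 - k^2 - 5*k - 3) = (k + 1)^2*(k + 2)^2*(k^2 - 2*k - 3) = (k - 3)*(k + 1)^2*(k + 2)^2*(k + 1)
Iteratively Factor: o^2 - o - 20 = (o + 4)*(o - 5)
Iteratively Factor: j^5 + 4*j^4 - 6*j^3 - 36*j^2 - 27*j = (j + 3)*(j^4 + j^3 - 9*j^2 - 9*j) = j*(j + 3)*(j^3 + j^2 - 9*j - 9) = j*(j - 3)*(j + 3)*(j^2 + 4*j + 3) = j*(j - 3)*(j + 3)^2*(j + 1)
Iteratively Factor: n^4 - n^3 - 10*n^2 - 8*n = (n - 4)*(n^3 + 3*n^2 + 2*n) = (n - 4)*(n + 2)*(n^2 + n) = n*(n - 4)*(n + 2)*(n + 1)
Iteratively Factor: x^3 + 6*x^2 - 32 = (x - 2)*(x^2 + 8*x + 16) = (x - 2)*(x + 4)*(x + 4)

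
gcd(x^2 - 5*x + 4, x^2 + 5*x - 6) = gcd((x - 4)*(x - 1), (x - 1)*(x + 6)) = x - 1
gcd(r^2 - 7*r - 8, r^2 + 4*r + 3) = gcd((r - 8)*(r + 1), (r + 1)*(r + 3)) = r + 1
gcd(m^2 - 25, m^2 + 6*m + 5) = m + 5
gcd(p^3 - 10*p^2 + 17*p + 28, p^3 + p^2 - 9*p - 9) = p + 1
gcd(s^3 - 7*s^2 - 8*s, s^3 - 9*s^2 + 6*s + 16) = s^2 - 7*s - 8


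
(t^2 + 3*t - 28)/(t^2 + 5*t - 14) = (t - 4)/(t - 2)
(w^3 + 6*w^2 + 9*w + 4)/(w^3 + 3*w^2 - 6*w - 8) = (w + 1)/(w - 2)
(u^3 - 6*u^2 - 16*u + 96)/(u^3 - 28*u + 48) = (u^2 - 2*u - 24)/(u^2 + 4*u - 12)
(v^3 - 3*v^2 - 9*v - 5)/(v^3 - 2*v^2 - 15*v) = (v^2 + 2*v + 1)/(v*(v + 3))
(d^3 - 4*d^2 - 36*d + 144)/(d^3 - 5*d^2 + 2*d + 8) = (d^2 - 36)/(d^2 - d - 2)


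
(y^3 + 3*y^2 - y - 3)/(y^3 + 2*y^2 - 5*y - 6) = (y - 1)/(y - 2)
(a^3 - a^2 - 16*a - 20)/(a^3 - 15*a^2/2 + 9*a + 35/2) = 2*(a^2 + 4*a + 4)/(2*a^2 - 5*a - 7)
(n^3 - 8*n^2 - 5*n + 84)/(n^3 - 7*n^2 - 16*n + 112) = (n + 3)/(n + 4)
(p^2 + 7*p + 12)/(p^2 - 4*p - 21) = (p + 4)/(p - 7)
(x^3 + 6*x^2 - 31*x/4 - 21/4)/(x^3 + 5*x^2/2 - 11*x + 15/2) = (2*x^2 + 15*x + 7)/(2*(x^2 + 4*x - 5))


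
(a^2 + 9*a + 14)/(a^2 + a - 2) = (a + 7)/(a - 1)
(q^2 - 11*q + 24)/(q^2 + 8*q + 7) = (q^2 - 11*q + 24)/(q^2 + 8*q + 7)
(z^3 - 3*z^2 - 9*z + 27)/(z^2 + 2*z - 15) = (z^2 - 9)/(z + 5)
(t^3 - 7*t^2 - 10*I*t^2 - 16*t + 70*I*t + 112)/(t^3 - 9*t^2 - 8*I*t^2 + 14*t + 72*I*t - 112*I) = (t - 2*I)/(t - 2)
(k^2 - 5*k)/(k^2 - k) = (k - 5)/(k - 1)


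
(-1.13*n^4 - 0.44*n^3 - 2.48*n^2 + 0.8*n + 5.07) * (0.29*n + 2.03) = -0.3277*n^5 - 2.4215*n^4 - 1.6124*n^3 - 4.8024*n^2 + 3.0943*n + 10.2921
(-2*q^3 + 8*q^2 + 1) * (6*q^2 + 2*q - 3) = -12*q^5 + 44*q^4 + 22*q^3 - 18*q^2 + 2*q - 3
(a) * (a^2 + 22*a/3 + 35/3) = a^3 + 22*a^2/3 + 35*a/3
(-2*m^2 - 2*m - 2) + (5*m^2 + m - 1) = 3*m^2 - m - 3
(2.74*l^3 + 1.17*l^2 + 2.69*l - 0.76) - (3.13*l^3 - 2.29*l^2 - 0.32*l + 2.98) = -0.39*l^3 + 3.46*l^2 + 3.01*l - 3.74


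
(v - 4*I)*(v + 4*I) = v^2 + 16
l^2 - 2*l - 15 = (l - 5)*(l + 3)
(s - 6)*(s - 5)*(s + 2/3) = s^3 - 31*s^2/3 + 68*s/3 + 20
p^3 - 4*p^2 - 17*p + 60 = (p - 5)*(p - 3)*(p + 4)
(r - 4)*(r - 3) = r^2 - 7*r + 12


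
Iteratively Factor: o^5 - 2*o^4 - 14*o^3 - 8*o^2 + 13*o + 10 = (o + 1)*(o^4 - 3*o^3 - 11*o^2 + 3*o + 10) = (o + 1)*(o + 2)*(o^3 - 5*o^2 - o + 5) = (o + 1)^2*(o + 2)*(o^2 - 6*o + 5) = (o - 1)*(o + 1)^2*(o + 2)*(o - 5)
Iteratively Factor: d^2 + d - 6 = (d - 2)*(d + 3)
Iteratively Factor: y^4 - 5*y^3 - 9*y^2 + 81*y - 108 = (y - 3)*(y^3 - 2*y^2 - 15*y + 36) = (y - 3)^2*(y^2 + y - 12) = (y - 3)^2*(y + 4)*(y - 3)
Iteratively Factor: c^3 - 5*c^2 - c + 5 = (c + 1)*(c^2 - 6*c + 5) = (c - 1)*(c + 1)*(c - 5)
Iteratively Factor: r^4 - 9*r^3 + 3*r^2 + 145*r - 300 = (r + 4)*(r^3 - 13*r^2 + 55*r - 75) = (r - 5)*(r + 4)*(r^2 - 8*r + 15) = (r - 5)*(r - 3)*(r + 4)*(r - 5)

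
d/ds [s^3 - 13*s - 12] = 3*s^2 - 13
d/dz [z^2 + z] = 2*z + 1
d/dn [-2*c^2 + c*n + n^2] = c + 2*n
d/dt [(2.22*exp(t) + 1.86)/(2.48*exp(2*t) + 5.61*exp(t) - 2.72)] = (-(2.22*exp(t) + 1.86)*(4.96*exp(t) + 5.61) + 5.5056*exp(2*t) + 12.4542*exp(t) - 6.0384)*exp(t)/(2.48*exp(2*t) + 5.61*exp(t) - 2.72)^2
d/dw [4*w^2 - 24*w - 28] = 8*w - 24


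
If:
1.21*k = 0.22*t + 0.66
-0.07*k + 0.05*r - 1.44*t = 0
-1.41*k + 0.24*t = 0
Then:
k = -8.00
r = -1364.80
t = -47.00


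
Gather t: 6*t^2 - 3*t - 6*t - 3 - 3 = 6*t^2 - 9*t - 6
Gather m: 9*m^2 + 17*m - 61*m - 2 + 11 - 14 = 9*m^2 - 44*m - 5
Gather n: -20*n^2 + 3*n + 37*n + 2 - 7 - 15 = -20*n^2 + 40*n - 20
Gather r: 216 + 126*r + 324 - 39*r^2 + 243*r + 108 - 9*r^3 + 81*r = -9*r^3 - 39*r^2 + 450*r + 648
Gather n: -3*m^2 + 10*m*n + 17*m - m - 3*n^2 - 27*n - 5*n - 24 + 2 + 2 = -3*m^2 + 16*m - 3*n^2 + n*(10*m - 32) - 20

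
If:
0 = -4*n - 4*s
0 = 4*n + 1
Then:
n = -1/4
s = 1/4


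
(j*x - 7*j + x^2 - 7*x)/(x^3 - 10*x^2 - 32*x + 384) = (j*x - 7*j + x^2 - 7*x)/(x^3 - 10*x^2 - 32*x + 384)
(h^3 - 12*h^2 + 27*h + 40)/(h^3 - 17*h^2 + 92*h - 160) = (h + 1)/(h - 4)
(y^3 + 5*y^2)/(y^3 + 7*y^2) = (y + 5)/(y + 7)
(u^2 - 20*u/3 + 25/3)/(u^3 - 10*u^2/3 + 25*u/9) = 3*(u - 5)/(u*(3*u - 5))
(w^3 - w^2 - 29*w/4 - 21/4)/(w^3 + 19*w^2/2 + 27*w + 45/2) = (2*w^2 - 5*w - 7)/(2*(w^2 + 8*w + 15))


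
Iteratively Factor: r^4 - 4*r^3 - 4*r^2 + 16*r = (r - 4)*(r^3 - 4*r) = (r - 4)*(r + 2)*(r^2 - 2*r) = r*(r - 4)*(r + 2)*(r - 2)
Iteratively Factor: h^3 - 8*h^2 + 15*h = (h - 5)*(h^2 - 3*h) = h*(h - 5)*(h - 3)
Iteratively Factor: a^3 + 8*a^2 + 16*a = (a)*(a^2 + 8*a + 16) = a*(a + 4)*(a + 4)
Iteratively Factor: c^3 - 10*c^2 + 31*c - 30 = (c - 2)*(c^2 - 8*c + 15) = (c - 5)*(c - 2)*(c - 3)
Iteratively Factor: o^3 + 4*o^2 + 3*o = (o)*(o^2 + 4*o + 3) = o*(o + 1)*(o + 3)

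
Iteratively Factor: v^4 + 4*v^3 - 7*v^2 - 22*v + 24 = (v - 1)*(v^3 + 5*v^2 - 2*v - 24) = (v - 1)*(v + 3)*(v^2 + 2*v - 8) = (v - 1)*(v + 3)*(v + 4)*(v - 2)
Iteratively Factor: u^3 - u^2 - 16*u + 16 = (u + 4)*(u^2 - 5*u + 4) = (u - 4)*(u + 4)*(u - 1)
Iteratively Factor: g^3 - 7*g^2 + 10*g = (g)*(g^2 - 7*g + 10) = g*(g - 5)*(g - 2)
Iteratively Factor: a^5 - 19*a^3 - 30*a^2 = (a)*(a^4 - 19*a^2 - 30*a) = a*(a + 2)*(a^3 - 2*a^2 - 15*a) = a*(a + 2)*(a + 3)*(a^2 - 5*a) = a^2*(a + 2)*(a + 3)*(a - 5)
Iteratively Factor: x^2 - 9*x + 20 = (x - 5)*(x - 4)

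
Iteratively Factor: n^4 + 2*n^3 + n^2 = (n + 1)*(n^3 + n^2) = n*(n + 1)*(n^2 + n) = n*(n + 1)^2*(n)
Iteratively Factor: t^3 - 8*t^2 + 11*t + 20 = (t - 4)*(t^2 - 4*t - 5) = (t - 4)*(t + 1)*(t - 5)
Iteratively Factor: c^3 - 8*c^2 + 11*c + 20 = (c + 1)*(c^2 - 9*c + 20) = (c - 5)*(c + 1)*(c - 4)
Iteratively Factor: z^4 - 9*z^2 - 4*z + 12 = (z - 1)*(z^3 + z^2 - 8*z - 12) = (z - 1)*(z + 2)*(z^2 - z - 6) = (z - 1)*(z + 2)^2*(z - 3)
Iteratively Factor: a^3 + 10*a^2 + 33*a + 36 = (a + 4)*(a^2 + 6*a + 9) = (a + 3)*(a + 4)*(a + 3)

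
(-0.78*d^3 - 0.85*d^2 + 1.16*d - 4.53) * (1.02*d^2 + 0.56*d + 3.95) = -0.7956*d^5 - 1.3038*d^4 - 2.3738*d^3 - 7.3285*d^2 + 2.0452*d - 17.8935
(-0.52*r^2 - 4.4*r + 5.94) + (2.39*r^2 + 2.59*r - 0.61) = 1.87*r^2 - 1.81*r + 5.33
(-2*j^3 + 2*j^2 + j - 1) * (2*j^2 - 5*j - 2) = -4*j^5 + 14*j^4 - 4*j^3 - 11*j^2 + 3*j + 2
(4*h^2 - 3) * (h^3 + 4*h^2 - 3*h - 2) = 4*h^5 + 16*h^4 - 15*h^3 - 20*h^2 + 9*h + 6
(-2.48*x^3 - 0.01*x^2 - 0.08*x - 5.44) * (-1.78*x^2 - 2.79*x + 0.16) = 4.4144*x^5 + 6.937*x^4 - 0.2265*x^3 + 9.9048*x^2 + 15.1648*x - 0.8704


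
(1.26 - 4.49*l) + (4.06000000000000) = 5.32 - 4.49*l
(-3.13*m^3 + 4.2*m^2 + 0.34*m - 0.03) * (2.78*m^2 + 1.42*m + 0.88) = -8.7014*m^5 + 7.2314*m^4 + 4.1548*m^3 + 4.0954*m^2 + 0.2566*m - 0.0264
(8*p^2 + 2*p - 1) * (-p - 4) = -8*p^3 - 34*p^2 - 7*p + 4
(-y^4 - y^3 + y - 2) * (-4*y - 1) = 4*y^5 + 5*y^4 + y^3 - 4*y^2 + 7*y + 2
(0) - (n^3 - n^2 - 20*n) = -n^3 + n^2 + 20*n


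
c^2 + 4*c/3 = c*(c + 4/3)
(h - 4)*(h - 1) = h^2 - 5*h + 4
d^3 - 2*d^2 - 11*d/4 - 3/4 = (d - 3)*(d + 1/2)^2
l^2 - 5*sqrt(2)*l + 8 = (l - 4*sqrt(2))*(l - sqrt(2))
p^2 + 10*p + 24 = (p + 4)*(p + 6)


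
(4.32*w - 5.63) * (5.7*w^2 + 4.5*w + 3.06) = 24.624*w^3 - 12.651*w^2 - 12.1158*w - 17.2278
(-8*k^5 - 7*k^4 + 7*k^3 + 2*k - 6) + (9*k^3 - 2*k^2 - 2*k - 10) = -8*k^5 - 7*k^4 + 16*k^3 - 2*k^2 - 16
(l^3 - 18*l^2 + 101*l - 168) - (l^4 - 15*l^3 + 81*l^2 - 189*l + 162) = -l^4 + 16*l^3 - 99*l^2 + 290*l - 330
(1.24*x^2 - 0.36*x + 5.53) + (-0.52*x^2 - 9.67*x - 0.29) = 0.72*x^2 - 10.03*x + 5.24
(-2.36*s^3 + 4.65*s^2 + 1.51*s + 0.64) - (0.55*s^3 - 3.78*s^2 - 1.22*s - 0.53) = -2.91*s^3 + 8.43*s^2 + 2.73*s + 1.17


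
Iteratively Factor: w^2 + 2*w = (w)*(w + 2)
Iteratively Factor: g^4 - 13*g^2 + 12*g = (g - 3)*(g^3 + 3*g^2 - 4*g) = (g - 3)*(g + 4)*(g^2 - g) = g*(g - 3)*(g + 4)*(g - 1)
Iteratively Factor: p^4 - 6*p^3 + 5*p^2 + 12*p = (p + 1)*(p^3 - 7*p^2 + 12*p) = p*(p + 1)*(p^2 - 7*p + 12) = p*(p - 4)*(p + 1)*(p - 3)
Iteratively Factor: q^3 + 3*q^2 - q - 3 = (q + 1)*(q^2 + 2*q - 3) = (q - 1)*(q + 1)*(q + 3)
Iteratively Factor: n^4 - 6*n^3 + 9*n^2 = (n)*(n^3 - 6*n^2 + 9*n) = n^2*(n^2 - 6*n + 9) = n^2*(n - 3)*(n - 3)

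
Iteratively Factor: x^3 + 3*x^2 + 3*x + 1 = (x + 1)*(x^2 + 2*x + 1) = (x + 1)^2*(x + 1)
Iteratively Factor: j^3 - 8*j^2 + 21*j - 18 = (j - 2)*(j^2 - 6*j + 9) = (j - 3)*(j - 2)*(j - 3)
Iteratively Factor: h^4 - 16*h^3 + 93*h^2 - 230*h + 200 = (h - 2)*(h^3 - 14*h^2 + 65*h - 100) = (h - 4)*(h - 2)*(h^2 - 10*h + 25) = (h - 5)*(h - 4)*(h - 2)*(h - 5)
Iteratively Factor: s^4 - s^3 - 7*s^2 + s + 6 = (s - 3)*(s^3 + 2*s^2 - s - 2) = (s - 3)*(s + 2)*(s^2 - 1) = (s - 3)*(s + 1)*(s + 2)*(s - 1)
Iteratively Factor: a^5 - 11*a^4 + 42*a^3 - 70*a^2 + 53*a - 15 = (a - 3)*(a^4 - 8*a^3 + 18*a^2 - 16*a + 5) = (a - 3)*(a - 1)*(a^3 - 7*a^2 + 11*a - 5) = (a - 3)*(a - 1)^2*(a^2 - 6*a + 5) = (a - 5)*(a - 3)*(a - 1)^2*(a - 1)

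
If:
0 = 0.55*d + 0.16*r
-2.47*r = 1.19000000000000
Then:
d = 0.14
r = -0.48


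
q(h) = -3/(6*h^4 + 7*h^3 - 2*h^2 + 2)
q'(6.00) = 0.00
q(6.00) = 0.00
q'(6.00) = 0.00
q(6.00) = 0.00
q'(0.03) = -0.08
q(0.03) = -1.50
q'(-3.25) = -0.01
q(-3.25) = -0.01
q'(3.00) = 0.01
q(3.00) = -0.00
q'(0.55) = 2.53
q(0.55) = -0.97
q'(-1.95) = -0.32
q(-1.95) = -0.10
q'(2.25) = 0.02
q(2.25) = -0.01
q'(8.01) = 0.00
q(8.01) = -0.00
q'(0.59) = 2.46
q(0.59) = -0.86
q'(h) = -3*(-24*h^3 - 21*h^2 + 4*h)/(6*h^4 + 7*h^3 - 2*h^2 + 2)^2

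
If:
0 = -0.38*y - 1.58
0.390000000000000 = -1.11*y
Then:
No Solution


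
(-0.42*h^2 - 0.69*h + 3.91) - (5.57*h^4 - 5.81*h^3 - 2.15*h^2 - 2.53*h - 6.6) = -5.57*h^4 + 5.81*h^3 + 1.73*h^2 + 1.84*h + 10.51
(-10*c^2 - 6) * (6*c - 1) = -60*c^3 + 10*c^2 - 36*c + 6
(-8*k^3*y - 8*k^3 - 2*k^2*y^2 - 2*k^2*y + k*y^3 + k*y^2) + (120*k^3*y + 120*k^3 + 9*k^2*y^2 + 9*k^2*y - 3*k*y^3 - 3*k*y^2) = 112*k^3*y + 112*k^3 + 7*k^2*y^2 + 7*k^2*y - 2*k*y^3 - 2*k*y^2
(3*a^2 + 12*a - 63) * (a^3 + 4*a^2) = 3*a^5 + 24*a^4 - 15*a^3 - 252*a^2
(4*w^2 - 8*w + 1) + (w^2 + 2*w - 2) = 5*w^2 - 6*w - 1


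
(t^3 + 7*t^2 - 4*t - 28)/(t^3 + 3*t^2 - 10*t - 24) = (t^2 + 5*t - 14)/(t^2 + t - 12)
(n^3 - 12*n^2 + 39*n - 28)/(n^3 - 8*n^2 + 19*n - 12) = (n - 7)/(n - 3)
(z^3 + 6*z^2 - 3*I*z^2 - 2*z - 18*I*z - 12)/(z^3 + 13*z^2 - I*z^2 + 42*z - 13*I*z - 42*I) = (z - 2*I)/(z + 7)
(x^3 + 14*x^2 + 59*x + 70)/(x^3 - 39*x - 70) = (x + 7)/(x - 7)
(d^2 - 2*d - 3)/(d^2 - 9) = (d + 1)/(d + 3)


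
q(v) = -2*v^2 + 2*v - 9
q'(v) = 2 - 4*v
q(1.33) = -9.88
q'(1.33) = -3.32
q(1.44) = -10.27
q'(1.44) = -3.76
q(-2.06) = -21.61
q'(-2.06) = 10.24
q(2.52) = -16.66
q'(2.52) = -8.08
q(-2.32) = -24.40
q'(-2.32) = 11.28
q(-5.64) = -83.90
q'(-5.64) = 24.56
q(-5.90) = -90.42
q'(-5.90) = 25.60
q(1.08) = -9.17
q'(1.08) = -2.32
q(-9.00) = -189.00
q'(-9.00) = 38.00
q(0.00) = -9.00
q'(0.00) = 2.00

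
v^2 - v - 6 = (v - 3)*(v + 2)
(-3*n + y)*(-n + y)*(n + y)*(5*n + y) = 15*n^4 - 2*n^3*y - 16*n^2*y^2 + 2*n*y^3 + y^4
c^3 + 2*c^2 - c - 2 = (c - 1)*(c + 1)*(c + 2)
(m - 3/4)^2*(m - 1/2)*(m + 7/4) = m^4 - m^3/4 - 35*m^2/16 + 129*m/64 - 63/128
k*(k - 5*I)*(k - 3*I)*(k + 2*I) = k^4 - 6*I*k^3 + k^2 - 30*I*k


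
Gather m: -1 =-1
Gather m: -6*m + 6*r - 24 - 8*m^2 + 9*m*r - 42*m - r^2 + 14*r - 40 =-8*m^2 + m*(9*r - 48) - r^2 + 20*r - 64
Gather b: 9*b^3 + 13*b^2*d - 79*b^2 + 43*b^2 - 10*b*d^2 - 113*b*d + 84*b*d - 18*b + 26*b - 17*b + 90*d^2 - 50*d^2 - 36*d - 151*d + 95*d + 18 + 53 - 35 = 9*b^3 + b^2*(13*d - 36) + b*(-10*d^2 - 29*d - 9) + 40*d^2 - 92*d + 36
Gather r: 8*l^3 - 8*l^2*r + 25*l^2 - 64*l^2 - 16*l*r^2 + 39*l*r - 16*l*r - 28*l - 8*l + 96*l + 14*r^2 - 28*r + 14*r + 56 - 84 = 8*l^3 - 39*l^2 + 60*l + r^2*(14 - 16*l) + r*(-8*l^2 + 23*l - 14) - 28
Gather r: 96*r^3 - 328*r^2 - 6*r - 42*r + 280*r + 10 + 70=96*r^3 - 328*r^2 + 232*r + 80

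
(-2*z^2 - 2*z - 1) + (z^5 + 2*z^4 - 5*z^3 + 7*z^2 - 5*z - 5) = z^5 + 2*z^4 - 5*z^3 + 5*z^2 - 7*z - 6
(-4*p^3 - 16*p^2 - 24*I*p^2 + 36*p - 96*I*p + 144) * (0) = 0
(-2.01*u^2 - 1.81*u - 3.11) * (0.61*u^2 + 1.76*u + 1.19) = -1.2261*u^4 - 4.6417*u^3 - 7.4746*u^2 - 7.6275*u - 3.7009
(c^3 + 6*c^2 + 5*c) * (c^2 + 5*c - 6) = c^5 + 11*c^4 + 29*c^3 - 11*c^2 - 30*c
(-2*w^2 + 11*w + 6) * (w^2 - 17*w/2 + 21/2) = -2*w^4 + 28*w^3 - 217*w^2/2 + 129*w/2 + 63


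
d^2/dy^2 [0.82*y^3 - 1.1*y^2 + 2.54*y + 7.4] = 4.92*y - 2.2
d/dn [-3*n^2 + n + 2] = 1 - 6*n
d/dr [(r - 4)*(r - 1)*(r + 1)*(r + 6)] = 4*r^3 + 6*r^2 - 50*r - 2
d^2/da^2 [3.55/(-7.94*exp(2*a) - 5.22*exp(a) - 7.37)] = (-3.55*(15.88*exp(a) + 5.22)*(31.76*exp(a) + 10.44)*exp(a) + (112.748*exp(a) + 18.531)*(7.94*exp(2*a) + 5.22*exp(a) + 7.37))*exp(a)/(7.94*exp(2*a) + 5.22*exp(a) + 7.37)^3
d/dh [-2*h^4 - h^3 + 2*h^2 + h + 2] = -8*h^3 - 3*h^2 + 4*h + 1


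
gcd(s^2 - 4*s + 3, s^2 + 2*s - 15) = s - 3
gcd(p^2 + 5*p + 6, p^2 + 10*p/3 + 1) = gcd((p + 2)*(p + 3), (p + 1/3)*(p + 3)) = p + 3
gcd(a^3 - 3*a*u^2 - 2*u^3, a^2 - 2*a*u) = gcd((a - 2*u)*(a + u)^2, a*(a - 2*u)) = -a + 2*u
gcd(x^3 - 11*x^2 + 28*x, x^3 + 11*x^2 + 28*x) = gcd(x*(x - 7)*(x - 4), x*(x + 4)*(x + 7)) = x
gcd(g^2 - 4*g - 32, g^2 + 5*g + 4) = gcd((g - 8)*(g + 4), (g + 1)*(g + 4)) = g + 4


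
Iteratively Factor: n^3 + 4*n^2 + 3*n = (n)*(n^2 + 4*n + 3) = n*(n + 1)*(n + 3)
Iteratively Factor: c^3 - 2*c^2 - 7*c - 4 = (c - 4)*(c^2 + 2*c + 1) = (c - 4)*(c + 1)*(c + 1)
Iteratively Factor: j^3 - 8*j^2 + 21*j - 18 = (j - 3)*(j^2 - 5*j + 6) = (j - 3)^2*(j - 2)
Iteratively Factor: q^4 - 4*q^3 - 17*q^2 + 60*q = (q + 4)*(q^3 - 8*q^2 + 15*q) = (q - 3)*(q + 4)*(q^2 - 5*q) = q*(q - 3)*(q + 4)*(q - 5)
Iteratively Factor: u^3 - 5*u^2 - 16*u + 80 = (u - 5)*(u^2 - 16) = (u - 5)*(u + 4)*(u - 4)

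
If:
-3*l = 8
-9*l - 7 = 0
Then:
No Solution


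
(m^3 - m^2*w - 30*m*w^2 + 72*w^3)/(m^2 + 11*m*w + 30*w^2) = (m^2 - 7*m*w + 12*w^2)/(m + 5*w)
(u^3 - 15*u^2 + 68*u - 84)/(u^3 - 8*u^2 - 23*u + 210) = (u - 2)/(u + 5)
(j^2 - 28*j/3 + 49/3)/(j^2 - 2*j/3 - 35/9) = 3*(j - 7)/(3*j + 5)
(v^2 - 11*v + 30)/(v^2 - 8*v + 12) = (v - 5)/(v - 2)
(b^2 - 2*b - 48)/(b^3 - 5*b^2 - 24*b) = (b + 6)/(b*(b + 3))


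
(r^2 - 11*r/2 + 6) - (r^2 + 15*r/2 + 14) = -13*r - 8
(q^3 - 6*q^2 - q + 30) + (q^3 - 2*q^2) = 2*q^3 - 8*q^2 - q + 30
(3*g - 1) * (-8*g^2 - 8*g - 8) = -24*g^3 - 16*g^2 - 16*g + 8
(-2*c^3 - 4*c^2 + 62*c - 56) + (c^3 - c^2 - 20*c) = -c^3 - 5*c^2 + 42*c - 56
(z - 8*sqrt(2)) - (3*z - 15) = -2*z - 8*sqrt(2) + 15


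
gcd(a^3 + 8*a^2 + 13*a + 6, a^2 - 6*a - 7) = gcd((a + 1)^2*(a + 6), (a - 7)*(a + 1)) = a + 1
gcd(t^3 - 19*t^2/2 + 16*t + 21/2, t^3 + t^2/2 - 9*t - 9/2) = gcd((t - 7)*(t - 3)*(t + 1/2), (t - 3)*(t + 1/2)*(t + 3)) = t^2 - 5*t/2 - 3/2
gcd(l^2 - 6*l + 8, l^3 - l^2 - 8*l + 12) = l - 2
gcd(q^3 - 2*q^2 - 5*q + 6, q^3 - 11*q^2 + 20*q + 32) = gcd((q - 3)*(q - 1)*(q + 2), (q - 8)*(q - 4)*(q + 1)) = 1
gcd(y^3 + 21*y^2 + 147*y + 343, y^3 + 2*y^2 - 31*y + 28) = y + 7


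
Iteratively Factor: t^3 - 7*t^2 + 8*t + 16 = (t - 4)*(t^2 - 3*t - 4) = (t - 4)*(t + 1)*(t - 4)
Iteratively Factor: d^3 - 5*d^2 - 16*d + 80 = (d - 4)*(d^2 - d - 20) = (d - 5)*(d - 4)*(d + 4)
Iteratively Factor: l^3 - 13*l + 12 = (l + 4)*(l^2 - 4*l + 3) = (l - 1)*(l + 4)*(l - 3)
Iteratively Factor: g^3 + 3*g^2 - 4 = (g + 2)*(g^2 + g - 2) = (g + 2)^2*(g - 1)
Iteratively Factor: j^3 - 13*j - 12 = (j + 1)*(j^2 - j - 12) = (j + 1)*(j + 3)*(j - 4)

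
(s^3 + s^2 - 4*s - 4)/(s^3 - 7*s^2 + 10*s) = (s^2 + 3*s + 2)/(s*(s - 5))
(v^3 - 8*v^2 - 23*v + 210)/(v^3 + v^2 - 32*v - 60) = (v - 7)/(v + 2)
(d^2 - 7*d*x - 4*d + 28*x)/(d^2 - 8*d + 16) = (d - 7*x)/(d - 4)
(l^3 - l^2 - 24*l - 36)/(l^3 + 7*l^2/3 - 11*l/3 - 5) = 3*(l^2 - 4*l - 12)/(3*l^2 - 2*l - 5)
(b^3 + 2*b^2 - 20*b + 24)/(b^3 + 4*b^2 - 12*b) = (b - 2)/b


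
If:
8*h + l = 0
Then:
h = -l/8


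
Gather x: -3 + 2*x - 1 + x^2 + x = x^2 + 3*x - 4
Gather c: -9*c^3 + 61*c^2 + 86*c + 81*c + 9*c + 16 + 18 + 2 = -9*c^3 + 61*c^2 + 176*c + 36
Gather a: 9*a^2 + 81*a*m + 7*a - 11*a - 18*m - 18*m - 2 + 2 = 9*a^2 + a*(81*m - 4) - 36*m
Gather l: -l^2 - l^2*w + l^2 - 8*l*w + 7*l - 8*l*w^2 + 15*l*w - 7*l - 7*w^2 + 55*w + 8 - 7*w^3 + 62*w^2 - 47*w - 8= -l^2*w + l*(-8*w^2 + 7*w) - 7*w^3 + 55*w^2 + 8*w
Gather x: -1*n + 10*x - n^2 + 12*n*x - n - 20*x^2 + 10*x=-n^2 - 2*n - 20*x^2 + x*(12*n + 20)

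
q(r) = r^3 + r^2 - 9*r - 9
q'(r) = 3*r^2 + 2*r - 9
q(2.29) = -12.36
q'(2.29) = 11.31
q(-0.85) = -1.24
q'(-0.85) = -8.53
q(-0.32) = -6.05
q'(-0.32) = -9.33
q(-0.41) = -5.21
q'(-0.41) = -9.32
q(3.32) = 8.74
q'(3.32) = 30.71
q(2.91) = -2.08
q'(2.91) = 22.22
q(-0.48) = -4.56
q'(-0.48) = -9.27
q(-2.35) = 4.69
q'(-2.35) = 2.87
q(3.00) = 0.00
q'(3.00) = 24.00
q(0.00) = -9.00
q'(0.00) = -9.00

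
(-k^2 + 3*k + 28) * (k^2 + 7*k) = -k^4 - 4*k^3 + 49*k^2 + 196*k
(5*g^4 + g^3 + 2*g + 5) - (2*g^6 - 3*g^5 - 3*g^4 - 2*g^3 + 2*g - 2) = -2*g^6 + 3*g^5 + 8*g^4 + 3*g^3 + 7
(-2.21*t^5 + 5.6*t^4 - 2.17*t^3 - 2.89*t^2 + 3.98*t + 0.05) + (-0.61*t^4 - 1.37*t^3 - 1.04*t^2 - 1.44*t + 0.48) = -2.21*t^5 + 4.99*t^4 - 3.54*t^3 - 3.93*t^2 + 2.54*t + 0.53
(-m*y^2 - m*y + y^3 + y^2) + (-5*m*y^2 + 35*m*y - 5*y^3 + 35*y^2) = -6*m*y^2 + 34*m*y - 4*y^3 + 36*y^2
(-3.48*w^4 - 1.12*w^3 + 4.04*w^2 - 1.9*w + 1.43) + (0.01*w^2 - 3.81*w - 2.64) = -3.48*w^4 - 1.12*w^3 + 4.05*w^2 - 5.71*w - 1.21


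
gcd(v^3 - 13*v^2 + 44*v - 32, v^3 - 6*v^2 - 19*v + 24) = v^2 - 9*v + 8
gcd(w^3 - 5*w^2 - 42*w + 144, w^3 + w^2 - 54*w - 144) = w^2 - 2*w - 48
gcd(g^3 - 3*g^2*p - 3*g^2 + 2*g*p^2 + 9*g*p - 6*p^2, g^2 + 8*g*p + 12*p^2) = 1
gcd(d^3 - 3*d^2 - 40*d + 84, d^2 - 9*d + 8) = 1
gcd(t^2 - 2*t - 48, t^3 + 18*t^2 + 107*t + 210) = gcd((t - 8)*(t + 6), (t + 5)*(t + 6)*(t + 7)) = t + 6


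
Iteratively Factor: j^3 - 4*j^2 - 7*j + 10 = (j + 2)*(j^2 - 6*j + 5) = (j - 5)*(j + 2)*(j - 1)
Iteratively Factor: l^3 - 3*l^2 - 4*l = (l - 4)*(l^2 + l) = l*(l - 4)*(l + 1)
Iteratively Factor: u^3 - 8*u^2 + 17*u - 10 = (u - 1)*(u^2 - 7*u + 10) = (u - 5)*(u - 1)*(u - 2)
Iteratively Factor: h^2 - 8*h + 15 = (h - 3)*(h - 5)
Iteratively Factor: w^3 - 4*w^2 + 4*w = (w - 2)*(w^2 - 2*w) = w*(w - 2)*(w - 2)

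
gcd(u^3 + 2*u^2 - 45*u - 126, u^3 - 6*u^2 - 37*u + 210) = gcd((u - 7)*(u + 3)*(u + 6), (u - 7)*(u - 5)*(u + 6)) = u^2 - u - 42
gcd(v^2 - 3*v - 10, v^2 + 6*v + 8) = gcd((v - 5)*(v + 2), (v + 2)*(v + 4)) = v + 2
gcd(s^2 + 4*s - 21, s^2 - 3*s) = s - 3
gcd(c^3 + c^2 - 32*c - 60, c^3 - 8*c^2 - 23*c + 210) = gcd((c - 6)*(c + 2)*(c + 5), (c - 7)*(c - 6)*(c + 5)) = c^2 - c - 30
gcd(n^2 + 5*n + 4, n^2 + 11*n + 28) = n + 4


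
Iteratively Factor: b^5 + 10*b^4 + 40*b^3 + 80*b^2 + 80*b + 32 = (b + 2)*(b^4 + 8*b^3 + 24*b^2 + 32*b + 16) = (b + 2)^2*(b^3 + 6*b^2 + 12*b + 8) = (b + 2)^3*(b^2 + 4*b + 4) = (b + 2)^4*(b + 2)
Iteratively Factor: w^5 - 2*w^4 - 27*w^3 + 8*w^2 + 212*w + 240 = (w + 3)*(w^4 - 5*w^3 - 12*w^2 + 44*w + 80) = (w + 2)*(w + 3)*(w^3 - 7*w^2 + 2*w + 40) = (w + 2)^2*(w + 3)*(w^2 - 9*w + 20) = (w - 4)*(w + 2)^2*(w + 3)*(w - 5)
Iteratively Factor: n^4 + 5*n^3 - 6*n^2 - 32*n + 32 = (n + 4)*(n^3 + n^2 - 10*n + 8) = (n - 2)*(n + 4)*(n^2 + 3*n - 4) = (n - 2)*(n - 1)*(n + 4)*(n + 4)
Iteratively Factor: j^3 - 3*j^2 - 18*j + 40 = (j - 2)*(j^2 - j - 20) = (j - 5)*(j - 2)*(j + 4)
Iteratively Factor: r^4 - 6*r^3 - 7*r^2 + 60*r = (r + 3)*(r^3 - 9*r^2 + 20*r) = (r - 4)*(r + 3)*(r^2 - 5*r) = r*(r - 4)*(r + 3)*(r - 5)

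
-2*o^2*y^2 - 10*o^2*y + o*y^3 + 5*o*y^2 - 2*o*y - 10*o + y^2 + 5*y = (-2*o + y)*(y + 5)*(o*y + 1)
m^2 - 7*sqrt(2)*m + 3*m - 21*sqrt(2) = (m + 3)*(m - 7*sqrt(2))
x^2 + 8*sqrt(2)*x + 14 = (x + sqrt(2))*(x + 7*sqrt(2))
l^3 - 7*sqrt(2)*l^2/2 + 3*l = l*(l - 3*sqrt(2))*(l - sqrt(2)/2)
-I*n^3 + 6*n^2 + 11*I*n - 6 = (n + 2*I)*(n + 3*I)*(-I*n + 1)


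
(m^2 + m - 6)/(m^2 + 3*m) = (m - 2)/m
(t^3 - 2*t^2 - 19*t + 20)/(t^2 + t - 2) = (t^2 - t - 20)/(t + 2)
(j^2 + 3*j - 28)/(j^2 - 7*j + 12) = (j + 7)/(j - 3)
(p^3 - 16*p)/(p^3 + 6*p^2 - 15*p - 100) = p*(p + 4)/(p^2 + 10*p + 25)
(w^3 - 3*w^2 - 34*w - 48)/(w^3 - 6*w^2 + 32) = (w^2 - 5*w - 24)/(w^2 - 8*w + 16)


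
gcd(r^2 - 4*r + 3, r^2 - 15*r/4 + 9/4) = r - 3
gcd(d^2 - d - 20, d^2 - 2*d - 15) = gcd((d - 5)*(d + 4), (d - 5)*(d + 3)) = d - 5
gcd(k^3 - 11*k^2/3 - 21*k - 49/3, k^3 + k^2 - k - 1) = k + 1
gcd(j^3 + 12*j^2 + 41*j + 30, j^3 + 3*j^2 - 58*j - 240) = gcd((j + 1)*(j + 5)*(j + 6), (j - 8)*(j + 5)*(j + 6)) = j^2 + 11*j + 30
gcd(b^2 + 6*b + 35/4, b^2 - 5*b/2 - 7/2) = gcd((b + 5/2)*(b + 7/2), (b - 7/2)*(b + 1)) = 1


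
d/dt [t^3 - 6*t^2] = 3*t*(t - 4)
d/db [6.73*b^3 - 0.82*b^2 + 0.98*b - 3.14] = 20.19*b^2 - 1.64*b + 0.98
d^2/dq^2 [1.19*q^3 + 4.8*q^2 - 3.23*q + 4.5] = 7.14*q + 9.6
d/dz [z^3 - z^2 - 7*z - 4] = 3*z^2 - 2*z - 7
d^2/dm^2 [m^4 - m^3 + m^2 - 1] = 12*m^2 - 6*m + 2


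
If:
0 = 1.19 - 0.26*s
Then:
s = 4.58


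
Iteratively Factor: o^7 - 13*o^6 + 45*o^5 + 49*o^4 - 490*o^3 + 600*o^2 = (o)*(o^6 - 13*o^5 + 45*o^4 + 49*o^3 - 490*o^2 + 600*o) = o*(o - 5)*(o^5 - 8*o^4 + 5*o^3 + 74*o^2 - 120*o) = o^2*(o - 5)*(o^4 - 8*o^3 + 5*o^2 + 74*o - 120) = o^2*(o - 5)*(o + 3)*(o^3 - 11*o^2 + 38*o - 40) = o^2*(o - 5)^2*(o + 3)*(o^2 - 6*o + 8) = o^2*(o - 5)^2*(o - 4)*(o + 3)*(o - 2)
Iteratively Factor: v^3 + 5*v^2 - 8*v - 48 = (v + 4)*(v^2 + v - 12) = (v - 3)*(v + 4)*(v + 4)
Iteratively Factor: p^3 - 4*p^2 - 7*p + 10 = (p + 2)*(p^2 - 6*p + 5) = (p - 5)*(p + 2)*(p - 1)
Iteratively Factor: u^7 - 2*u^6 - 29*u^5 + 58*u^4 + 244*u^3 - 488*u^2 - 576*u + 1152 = (u - 2)*(u^6 - 29*u^4 + 244*u^2 - 576) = (u - 2)^2*(u^5 + 2*u^4 - 25*u^3 - 50*u^2 + 144*u + 288) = (u - 3)*(u - 2)^2*(u^4 + 5*u^3 - 10*u^2 - 80*u - 96) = (u - 3)*(u - 2)^2*(u + 2)*(u^3 + 3*u^2 - 16*u - 48) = (u - 3)*(u - 2)^2*(u + 2)*(u + 4)*(u^2 - u - 12) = (u - 3)*(u - 2)^2*(u + 2)*(u + 3)*(u + 4)*(u - 4)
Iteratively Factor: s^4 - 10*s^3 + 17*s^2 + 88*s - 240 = (s - 5)*(s^3 - 5*s^2 - 8*s + 48) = (s - 5)*(s - 4)*(s^2 - s - 12) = (s - 5)*(s - 4)^2*(s + 3)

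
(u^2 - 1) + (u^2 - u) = 2*u^2 - u - 1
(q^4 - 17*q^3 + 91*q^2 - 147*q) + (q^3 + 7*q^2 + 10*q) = q^4 - 16*q^3 + 98*q^2 - 137*q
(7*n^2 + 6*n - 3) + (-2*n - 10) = 7*n^2 + 4*n - 13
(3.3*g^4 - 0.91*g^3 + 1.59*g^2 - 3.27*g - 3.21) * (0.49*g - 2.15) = 1.617*g^5 - 7.5409*g^4 + 2.7356*g^3 - 5.0208*g^2 + 5.4576*g + 6.9015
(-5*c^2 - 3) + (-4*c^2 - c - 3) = -9*c^2 - c - 6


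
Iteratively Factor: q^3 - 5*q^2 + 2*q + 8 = (q - 4)*(q^2 - q - 2) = (q - 4)*(q - 2)*(q + 1)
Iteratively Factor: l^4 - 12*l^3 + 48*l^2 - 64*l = (l - 4)*(l^3 - 8*l^2 + 16*l) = l*(l - 4)*(l^2 - 8*l + 16) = l*(l - 4)^2*(l - 4)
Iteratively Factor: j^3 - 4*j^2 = (j)*(j^2 - 4*j) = j*(j - 4)*(j)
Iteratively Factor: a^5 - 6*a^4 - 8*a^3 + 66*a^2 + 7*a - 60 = (a - 4)*(a^4 - 2*a^3 - 16*a^2 + 2*a + 15) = (a - 5)*(a - 4)*(a^3 + 3*a^2 - a - 3) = (a - 5)*(a - 4)*(a + 1)*(a^2 + 2*a - 3) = (a - 5)*(a - 4)*(a + 1)*(a + 3)*(a - 1)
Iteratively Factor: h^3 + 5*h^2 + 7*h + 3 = (h + 3)*(h^2 + 2*h + 1) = (h + 1)*(h + 3)*(h + 1)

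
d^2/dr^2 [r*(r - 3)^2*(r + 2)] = 12*r^2 - 24*r - 6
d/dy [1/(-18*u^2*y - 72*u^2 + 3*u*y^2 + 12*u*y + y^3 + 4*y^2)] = (18*u^2 - 6*u*y - 12*u - 3*y^2 - 8*y)/(-18*u^2*y - 72*u^2 + 3*u*y^2 + 12*u*y + y^3 + 4*y^2)^2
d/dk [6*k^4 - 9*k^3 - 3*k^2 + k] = 24*k^3 - 27*k^2 - 6*k + 1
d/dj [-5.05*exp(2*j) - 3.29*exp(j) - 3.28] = (-10.1*exp(j) - 3.29)*exp(j)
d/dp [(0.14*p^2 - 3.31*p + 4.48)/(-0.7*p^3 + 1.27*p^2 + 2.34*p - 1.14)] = (0.098*p^4 - 4.634*p^3 + 13.9393*p^2 - 11.6984*p - 6.7098)/(0.49*p^6 - 1.778*p^5 - 1.6631*p^4 + 7.5396*p^3 + 2.58*p^2 - 5.3352*p + 1.2996)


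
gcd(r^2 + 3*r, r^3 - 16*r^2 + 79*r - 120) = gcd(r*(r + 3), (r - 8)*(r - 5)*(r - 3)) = 1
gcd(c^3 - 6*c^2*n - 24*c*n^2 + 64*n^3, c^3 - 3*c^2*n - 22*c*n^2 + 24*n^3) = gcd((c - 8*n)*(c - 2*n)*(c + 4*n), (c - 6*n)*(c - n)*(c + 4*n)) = c + 4*n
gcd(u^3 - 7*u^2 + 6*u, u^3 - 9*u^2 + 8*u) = u^2 - u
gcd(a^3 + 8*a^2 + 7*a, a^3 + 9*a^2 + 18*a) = a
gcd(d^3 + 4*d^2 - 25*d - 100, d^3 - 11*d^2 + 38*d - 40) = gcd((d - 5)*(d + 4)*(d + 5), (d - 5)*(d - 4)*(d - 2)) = d - 5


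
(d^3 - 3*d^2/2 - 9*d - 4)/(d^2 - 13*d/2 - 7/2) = (d^2 - 2*d - 8)/(d - 7)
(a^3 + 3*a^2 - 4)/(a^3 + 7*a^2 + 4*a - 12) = (a + 2)/(a + 6)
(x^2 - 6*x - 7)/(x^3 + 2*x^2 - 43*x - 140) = (x + 1)/(x^2 + 9*x + 20)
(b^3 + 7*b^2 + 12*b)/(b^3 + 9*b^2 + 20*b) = (b + 3)/(b + 5)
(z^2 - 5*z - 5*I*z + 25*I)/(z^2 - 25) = (z - 5*I)/(z + 5)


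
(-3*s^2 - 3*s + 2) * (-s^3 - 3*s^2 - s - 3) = 3*s^5 + 12*s^4 + 10*s^3 + 6*s^2 + 7*s - 6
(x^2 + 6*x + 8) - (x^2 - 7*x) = 13*x + 8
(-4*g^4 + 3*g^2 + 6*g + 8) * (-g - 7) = 4*g^5 + 28*g^4 - 3*g^3 - 27*g^2 - 50*g - 56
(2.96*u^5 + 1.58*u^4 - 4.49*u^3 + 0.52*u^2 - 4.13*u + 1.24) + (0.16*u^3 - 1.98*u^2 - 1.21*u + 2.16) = 2.96*u^5 + 1.58*u^4 - 4.33*u^3 - 1.46*u^2 - 5.34*u + 3.4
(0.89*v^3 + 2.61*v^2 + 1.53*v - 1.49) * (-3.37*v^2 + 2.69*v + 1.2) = -2.9993*v^5 - 6.4016*v^4 + 2.9328*v^3 + 12.269*v^2 - 2.1721*v - 1.788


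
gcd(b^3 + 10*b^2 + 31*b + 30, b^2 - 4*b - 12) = b + 2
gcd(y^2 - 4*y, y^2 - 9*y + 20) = y - 4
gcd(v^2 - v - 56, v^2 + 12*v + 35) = v + 7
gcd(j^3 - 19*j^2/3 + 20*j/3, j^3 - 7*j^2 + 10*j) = j^2 - 5*j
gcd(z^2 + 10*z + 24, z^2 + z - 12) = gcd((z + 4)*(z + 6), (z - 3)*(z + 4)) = z + 4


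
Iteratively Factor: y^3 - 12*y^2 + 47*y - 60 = (y - 3)*(y^2 - 9*y + 20) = (y - 4)*(y - 3)*(y - 5)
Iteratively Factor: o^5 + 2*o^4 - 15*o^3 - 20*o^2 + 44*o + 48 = (o + 1)*(o^4 + o^3 - 16*o^2 - 4*o + 48) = (o + 1)*(o + 2)*(o^3 - o^2 - 14*o + 24) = (o - 2)*(o + 1)*(o + 2)*(o^2 + o - 12) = (o - 2)*(o + 1)*(o + 2)*(o + 4)*(o - 3)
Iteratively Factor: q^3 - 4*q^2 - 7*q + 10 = (q - 5)*(q^2 + q - 2) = (q - 5)*(q - 1)*(q + 2)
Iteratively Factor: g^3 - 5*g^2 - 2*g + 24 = (g - 3)*(g^2 - 2*g - 8) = (g - 4)*(g - 3)*(g + 2)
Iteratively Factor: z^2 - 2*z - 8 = (z + 2)*(z - 4)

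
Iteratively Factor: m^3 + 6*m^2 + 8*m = (m)*(m^2 + 6*m + 8) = m*(m + 4)*(m + 2)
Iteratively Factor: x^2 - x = (x)*(x - 1)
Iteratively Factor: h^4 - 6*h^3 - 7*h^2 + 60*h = (h - 4)*(h^3 - 2*h^2 - 15*h) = (h - 5)*(h - 4)*(h^2 + 3*h) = (h - 5)*(h - 4)*(h + 3)*(h)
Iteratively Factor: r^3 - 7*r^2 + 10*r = (r)*(r^2 - 7*r + 10) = r*(r - 5)*(r - 2)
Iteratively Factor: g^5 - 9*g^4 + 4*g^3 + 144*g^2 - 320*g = (g + 4)*(g^4 - 13*g^3 + 56*g^2 - 80*g) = g*(g + 4)*(g^3 - 13*g^2 + 56*g - 80) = g*(g - 4)*(g + 4)*(g^2 - 9*g + 20) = g*(g - 4)^2*(g + 4)*(g - 5)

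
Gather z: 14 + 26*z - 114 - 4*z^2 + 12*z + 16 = -4*z^2 + 38*z - 84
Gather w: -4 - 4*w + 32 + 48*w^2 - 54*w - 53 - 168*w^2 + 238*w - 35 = -120*w^2 + 180*w - 60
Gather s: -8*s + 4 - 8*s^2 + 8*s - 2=2 - 8*s^2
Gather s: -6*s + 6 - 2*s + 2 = 8 - 8*s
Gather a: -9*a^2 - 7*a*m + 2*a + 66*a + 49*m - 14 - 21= -9*a^2 + a*(68 - 7*m) + 49*m - 35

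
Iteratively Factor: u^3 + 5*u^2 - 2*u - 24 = (u + 3)*(u^2 + 2*u - 8) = (u - 2)*(u + 3)*(u + 4)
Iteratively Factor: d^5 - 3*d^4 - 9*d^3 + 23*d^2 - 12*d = (d)*(d^4 - 3*d^3 - 9*d^2 + 23*d - 12) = d*(d - 1)*(d^3 - 2*d^2 - 11*d + 12) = d*(d - 1)*(d + 3)*(d^2 - 5*d + 4) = d*(d - 4)*(d - 1)*(d + 3)*(d - 1)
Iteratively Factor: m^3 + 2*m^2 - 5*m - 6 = (m - 2)*(m^2 + 4*m + 3) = (m - 2)*(m + 3)*(m + 1)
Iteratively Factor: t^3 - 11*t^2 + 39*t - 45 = (t - 3)*(t^2 - 8*t + 15) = (t - 3)^2*(t - 5)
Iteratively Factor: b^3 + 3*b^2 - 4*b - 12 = (b - 2)*(b^2 + 5*b + 6) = (b - 2)*(b + 3)*(b + 2)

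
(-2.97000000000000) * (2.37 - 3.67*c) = 10.8999*c - 7.0389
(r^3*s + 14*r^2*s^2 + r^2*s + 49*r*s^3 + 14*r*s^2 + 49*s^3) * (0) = 0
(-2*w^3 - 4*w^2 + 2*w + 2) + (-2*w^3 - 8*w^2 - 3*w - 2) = -4*w^3 - 12*w^2 - w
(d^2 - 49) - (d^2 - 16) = -33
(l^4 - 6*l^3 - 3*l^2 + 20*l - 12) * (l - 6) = l^5 - 12*l^4 + 33*l^3 + 38*l^2 - 132*l + 72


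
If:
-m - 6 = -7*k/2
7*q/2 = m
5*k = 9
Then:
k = 9/5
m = 3/10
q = 3/35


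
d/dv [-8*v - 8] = -8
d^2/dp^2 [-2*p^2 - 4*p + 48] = -4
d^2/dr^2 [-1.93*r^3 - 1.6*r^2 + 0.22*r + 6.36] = -11.58*r - 3.2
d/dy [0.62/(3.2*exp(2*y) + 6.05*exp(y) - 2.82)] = (-3.968*exp(y) - 3.751)*exp(y)/(3.2*exp(2*y) + 6.05*exp(y) - 2.82)^2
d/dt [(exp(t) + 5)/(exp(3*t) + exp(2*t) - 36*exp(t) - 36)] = (-(exp(t) + 5)*(3*exp(2*t) + 2*exp(t) - 36) + exp(3*t) + exp(2*t) - 36*exp(t) - 36)*exp(t)/(exp(3*t) + exp(2*t) - 36*exp(t) - 36)^2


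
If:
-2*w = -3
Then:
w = 3/2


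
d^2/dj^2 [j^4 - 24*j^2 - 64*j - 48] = 12*j^2 - 48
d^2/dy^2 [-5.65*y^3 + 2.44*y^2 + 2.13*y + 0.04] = 4.88 - 33.9*y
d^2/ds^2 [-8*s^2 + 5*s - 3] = -16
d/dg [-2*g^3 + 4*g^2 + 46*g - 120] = -6*g^2 + 8*g + 46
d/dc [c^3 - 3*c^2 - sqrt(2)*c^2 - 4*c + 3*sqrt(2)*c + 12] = 3*c^2 - 6*c - 2*sqrt(2)*c - 4 + 3*sqrt(2)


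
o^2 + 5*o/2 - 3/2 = (o - 1/2)*(o + 3)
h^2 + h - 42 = (h - 6)*(h + 7)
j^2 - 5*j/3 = j*(j - 5/3)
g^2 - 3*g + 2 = (g - 2)*(g - 1)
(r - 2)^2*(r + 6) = r^3 + 2*r^2 - 20*r + 24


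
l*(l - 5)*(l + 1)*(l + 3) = l^4 - l^3 - 17*l^2 - 15*l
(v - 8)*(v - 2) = v^2 - 10*v + 16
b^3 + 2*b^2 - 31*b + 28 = (b - 4)*(b - 1)*(b + 7)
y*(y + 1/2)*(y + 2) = y^3 + 5*y^2/2 + y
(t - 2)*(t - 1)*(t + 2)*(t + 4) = t^4 + 3*t^3 - 8*t^2 - 12*t + 16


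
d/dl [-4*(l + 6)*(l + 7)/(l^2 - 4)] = 4*(13*l^2 + 92*l + 52)/(l^4 - 8*l^2 + 16)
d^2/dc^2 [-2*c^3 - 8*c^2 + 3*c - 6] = -12*c - 16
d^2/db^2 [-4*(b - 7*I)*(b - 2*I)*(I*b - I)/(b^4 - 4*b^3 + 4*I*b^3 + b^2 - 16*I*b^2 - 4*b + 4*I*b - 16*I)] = (-8*I*b^9 + b^8*(-216 + 24*I) + b^7*(1584 - 264*I) + b^6*(-6456 - 1000*I) + b^5*(23832 - 1392*I) + b^4*(-50688 + 16656*I) + b^3*(66120 - 38864*I) + b^2*(-49536 + 16176*I) + b*(51264 + 96960*I) + 19200 - 42496*I)/(b^12 + b^11*(-12 + 12*I) + b^10*(3 - 144*I) + b^9*(476 + 548*I) + b^8*(-2301 - 432*I) + b^7*(4572 - 1500*I) + b^6*(-6911 + 3664*I) + b^5*(10740 - 7668*I) + b^4*(-6912 + 12144*I) + b^3*(9728 - 8704*I) + b^2*(-2304 + 12288*I) + b*(3072 - 3072*I) + 4096*I)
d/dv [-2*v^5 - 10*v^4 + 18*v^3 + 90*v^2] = 2*v*(-5*v^3 - 20*v^2 + 27*v + 90)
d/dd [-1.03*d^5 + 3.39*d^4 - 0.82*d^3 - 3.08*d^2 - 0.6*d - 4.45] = -5.15*d^4 + 13.56*d^3 - 2.46*d^2 - 6.16*d - 0.6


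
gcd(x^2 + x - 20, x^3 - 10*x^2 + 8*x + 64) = x - 4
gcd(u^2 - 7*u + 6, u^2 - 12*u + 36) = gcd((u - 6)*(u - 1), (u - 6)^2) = u - 6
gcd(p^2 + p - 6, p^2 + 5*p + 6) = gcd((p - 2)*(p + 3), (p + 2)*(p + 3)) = p + 3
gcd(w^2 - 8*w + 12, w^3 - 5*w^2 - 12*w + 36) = w^2 - 8*w + 12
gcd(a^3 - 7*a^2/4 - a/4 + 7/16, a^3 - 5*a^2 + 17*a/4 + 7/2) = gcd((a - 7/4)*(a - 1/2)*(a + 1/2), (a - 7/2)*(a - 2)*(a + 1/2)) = a + 1/2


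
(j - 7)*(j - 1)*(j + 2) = j^3 - 6*j^2 - 9*j + 14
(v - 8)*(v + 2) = v^2 - 6*v - 16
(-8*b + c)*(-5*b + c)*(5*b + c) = 200*b^3 - 25*b^2*c - 8*b*c^2 + c^3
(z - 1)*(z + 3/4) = z^2 - z/4 - 3/4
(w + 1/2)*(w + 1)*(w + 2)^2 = w^4 + 11*w^3/2 + 21*w^2/2 + 8*w + 2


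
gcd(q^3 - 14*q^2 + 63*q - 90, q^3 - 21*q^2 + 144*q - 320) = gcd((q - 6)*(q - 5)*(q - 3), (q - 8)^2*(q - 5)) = q - 5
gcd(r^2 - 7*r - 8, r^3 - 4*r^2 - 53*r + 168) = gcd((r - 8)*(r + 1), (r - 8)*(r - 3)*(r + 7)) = r - 8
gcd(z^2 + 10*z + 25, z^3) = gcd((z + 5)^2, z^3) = 1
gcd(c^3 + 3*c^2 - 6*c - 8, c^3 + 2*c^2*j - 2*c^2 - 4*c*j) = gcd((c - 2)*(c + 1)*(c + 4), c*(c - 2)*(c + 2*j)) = c - 2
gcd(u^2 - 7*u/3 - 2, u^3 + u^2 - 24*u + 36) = u - 3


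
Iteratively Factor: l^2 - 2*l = (l)*(l - 2)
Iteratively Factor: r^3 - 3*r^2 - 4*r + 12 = (r - 2)*(r^2 - r - 6) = (r - 2)*(r + 2)*(r - 3)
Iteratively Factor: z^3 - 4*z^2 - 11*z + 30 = (z + 3)*(z^2 - 7*z + 10) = (z - 5)*(z + 3)*(z - 2)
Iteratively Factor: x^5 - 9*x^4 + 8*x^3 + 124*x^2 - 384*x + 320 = (x - 5)*(x^4 - 4*x^3 - 12*x^2 + 64*x - 64) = (x - 5)*(x + 4)*(x^3 - 8*x^2 + 20*x - 16) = (x - 5)*(x - 2)*(x + 4)*(x^2 - 6*x + 8) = (x - 5)*(x - 2)^2*(x + 4)*(x - 4)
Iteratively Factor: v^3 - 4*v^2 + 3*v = (v - 3)*(v^2 - v) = (v - 3)*(v - 1)*(v)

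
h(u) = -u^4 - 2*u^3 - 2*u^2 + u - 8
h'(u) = -4*u^3 - 6*u^2 - 4*u + 1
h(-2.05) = -18.89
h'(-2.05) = 18.45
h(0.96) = -11.50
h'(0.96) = -11.91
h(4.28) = -532.73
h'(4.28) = -439.64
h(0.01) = -7.99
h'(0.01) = 0.96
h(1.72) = -31.13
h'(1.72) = -43.98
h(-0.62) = -9.06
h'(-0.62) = 2.13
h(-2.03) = -18.52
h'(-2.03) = 17.86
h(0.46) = -8.20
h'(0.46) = -2.50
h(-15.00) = -44348.00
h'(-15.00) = 12211.00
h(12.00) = -24476.00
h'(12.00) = -7823.00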